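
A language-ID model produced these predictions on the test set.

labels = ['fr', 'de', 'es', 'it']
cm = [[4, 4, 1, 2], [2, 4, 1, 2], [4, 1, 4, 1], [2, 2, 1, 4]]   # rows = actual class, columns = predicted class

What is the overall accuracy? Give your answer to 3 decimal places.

0.410

Accuracy = trace / total = (4+4+4+4=16) / 39 = 16/39 = 0.410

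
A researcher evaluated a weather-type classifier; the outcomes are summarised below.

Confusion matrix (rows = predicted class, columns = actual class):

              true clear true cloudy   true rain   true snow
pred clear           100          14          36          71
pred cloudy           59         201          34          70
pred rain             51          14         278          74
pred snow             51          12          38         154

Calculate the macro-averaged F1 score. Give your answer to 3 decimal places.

Per-class F1 score (2·TP/(2·TP+FP+FN)):
  clear: TP=100, FP=14+36+71=121, FN=59+51+51=161 → 200/482 = 0.4149
  cloudy: TP=201, FP=59+34+70=163, FN=14+14+12=40 → 402/605 = 0.6645
  rain: TP=278, FP=51+14+74=139, FN=36+34+38=108 → 556/803 = 0.6924
  snow: TP=154, FP=51+12+38=101, FN=71+70+74=215 → 308/624 = 0.4936
Macro-F1 score = mean = (0.4149 + 0.6645 + 0.6924 + 0.4936) / 4 = 0.566

0.566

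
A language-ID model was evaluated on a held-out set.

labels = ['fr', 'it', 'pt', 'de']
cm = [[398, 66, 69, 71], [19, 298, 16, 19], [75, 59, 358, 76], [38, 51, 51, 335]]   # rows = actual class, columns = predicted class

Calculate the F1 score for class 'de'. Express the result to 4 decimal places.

F1 score = 2·TP/(2·TP+FP+FN).
de: TP=335, FP=71+19+76=166, FN=38+51+51=140 → 670/976 = 0.68648

0.6865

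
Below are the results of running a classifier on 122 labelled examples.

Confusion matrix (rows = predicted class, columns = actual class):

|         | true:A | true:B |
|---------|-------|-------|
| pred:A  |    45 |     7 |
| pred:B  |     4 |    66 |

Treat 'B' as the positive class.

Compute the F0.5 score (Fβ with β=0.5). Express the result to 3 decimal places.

0.935

Fβ = (1+β²)·TP / ((1+β²)·TP + β²·FN + FP), with β²=1/4
= 1.25·66 / (1.25·66 + 0.25·7 + 4) = 0.935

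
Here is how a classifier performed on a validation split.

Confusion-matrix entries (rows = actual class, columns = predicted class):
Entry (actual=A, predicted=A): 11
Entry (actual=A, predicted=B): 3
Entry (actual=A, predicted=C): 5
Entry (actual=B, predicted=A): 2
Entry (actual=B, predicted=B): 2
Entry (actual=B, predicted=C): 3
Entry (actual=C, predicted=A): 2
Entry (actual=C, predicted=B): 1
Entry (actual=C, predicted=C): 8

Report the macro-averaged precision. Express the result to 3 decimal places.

Per-class precision (TP/(TP+FP)):
  A: TP=11, FP=2+2=4 → 11/15 = 0.7333
  B: TP=2, FP=3+1=4 → 2/6 = 0.3333
  C: TP=8, FP=5+3=8 → 8/16 = 0.5000
Macro-precision = mean = (0.7333 + 0.3333 + 0.5000) / 3 = 0.522

0.522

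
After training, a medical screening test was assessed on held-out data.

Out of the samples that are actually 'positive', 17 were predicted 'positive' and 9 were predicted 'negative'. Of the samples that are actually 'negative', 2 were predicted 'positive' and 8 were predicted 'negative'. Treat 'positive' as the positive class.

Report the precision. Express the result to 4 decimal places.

Precision = TP/(TP+FP) = 17/(17+2) = 17/19 = 0.8947

0.8947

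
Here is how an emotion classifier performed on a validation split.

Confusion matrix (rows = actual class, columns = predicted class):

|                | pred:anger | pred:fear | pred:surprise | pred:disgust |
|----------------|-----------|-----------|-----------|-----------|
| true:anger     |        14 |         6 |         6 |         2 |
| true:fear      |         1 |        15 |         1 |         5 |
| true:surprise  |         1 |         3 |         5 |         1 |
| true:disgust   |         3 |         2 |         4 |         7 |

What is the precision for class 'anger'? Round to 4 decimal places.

0.7368

precision = TP/(TP+FP).
anger: TP=14, FP=1+1+3=5 → 14/19 = 0.73684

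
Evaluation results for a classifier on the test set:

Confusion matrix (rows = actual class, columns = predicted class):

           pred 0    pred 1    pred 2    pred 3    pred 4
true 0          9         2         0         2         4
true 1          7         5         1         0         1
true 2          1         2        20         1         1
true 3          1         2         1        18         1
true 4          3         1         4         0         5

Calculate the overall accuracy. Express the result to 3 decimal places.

0.620

Accuracy = trace / total = (9+5+20+18+5=57) / 92 = 57/92 = 0.620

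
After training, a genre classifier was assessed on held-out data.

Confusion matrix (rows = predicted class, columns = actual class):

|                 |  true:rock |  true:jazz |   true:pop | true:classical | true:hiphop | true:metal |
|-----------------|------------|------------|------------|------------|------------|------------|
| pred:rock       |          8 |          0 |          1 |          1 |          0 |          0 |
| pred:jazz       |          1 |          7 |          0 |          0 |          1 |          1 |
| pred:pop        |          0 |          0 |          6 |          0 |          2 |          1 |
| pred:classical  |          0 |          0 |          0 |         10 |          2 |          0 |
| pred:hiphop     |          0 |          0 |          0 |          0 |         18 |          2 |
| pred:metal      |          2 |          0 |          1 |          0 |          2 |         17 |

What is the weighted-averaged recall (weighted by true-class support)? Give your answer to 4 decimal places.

0.7952

Per-class recall (TP/(TP+FN)):
  rock: TP=8, FN=1+0+0+0+2=3 → 8/11 = 0.72727
  jazz: TP=7, FN=0+0+0+0+0=0 → 7/7 = 1.00000
  pop: TP=6, FN=1+0+0+0+1=2 → 6/8 = 0.75000
  classical: TP=10, FN=1+0+0+0+0=1 → 10/11 = 0.90909
  hiphop: TP=18, FN=0+1+2+2+2=7 → 18/25 = 0.72000
  metal: TP=17, FN=0+1+1+0+2=4 → 17/21 = 0.80952
Weighted-recall = Σ (supportᵢ/N)·recallᵢ with N=83: (11/83)·0.72727 + (7/83)·1.00000 + (8/83)·0.75000 + (11/83)·0.90909 + (25/83)·0.72000 + (21/83)·0.80952 = 0.7952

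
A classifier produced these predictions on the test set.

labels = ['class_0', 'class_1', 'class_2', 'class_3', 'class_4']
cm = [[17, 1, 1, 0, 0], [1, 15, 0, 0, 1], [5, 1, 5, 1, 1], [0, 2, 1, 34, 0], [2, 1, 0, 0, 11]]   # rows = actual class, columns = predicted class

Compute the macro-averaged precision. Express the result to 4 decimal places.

0.7924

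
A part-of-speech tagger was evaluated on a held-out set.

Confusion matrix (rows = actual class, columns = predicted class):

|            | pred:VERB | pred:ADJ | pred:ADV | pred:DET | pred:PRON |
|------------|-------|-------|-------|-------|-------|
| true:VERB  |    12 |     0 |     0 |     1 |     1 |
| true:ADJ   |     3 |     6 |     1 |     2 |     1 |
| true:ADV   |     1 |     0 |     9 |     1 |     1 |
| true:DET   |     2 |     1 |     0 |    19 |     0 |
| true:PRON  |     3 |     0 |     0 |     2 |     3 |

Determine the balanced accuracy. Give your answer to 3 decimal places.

0.661

Balanced accuracy = mean of per-class recall.
  VERB: recall = 12/14 = 0.8571
  ADJ: recall = 6/13 = 0.4615
  ADV: recall = 9/12 = 0.7500
  DET: recall = 19/22 = 0.8636
  PRON: recall = 3/8 = 0.3750
Mean = (0.8571 + 0.4615 + 0.7500 + 0.8636 + 0.3750) / 5 = 0.661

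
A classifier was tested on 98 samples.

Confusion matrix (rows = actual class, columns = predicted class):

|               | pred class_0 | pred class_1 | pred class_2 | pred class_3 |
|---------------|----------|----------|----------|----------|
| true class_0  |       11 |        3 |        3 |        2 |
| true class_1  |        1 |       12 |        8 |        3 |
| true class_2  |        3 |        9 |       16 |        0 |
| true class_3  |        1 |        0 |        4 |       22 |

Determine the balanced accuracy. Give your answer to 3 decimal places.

Balanced accuracy = mean of per-class recall.
  class_0: recall = 11/19 = 0.5789
  class_1: recall = 12/24 = 0.5000
  class_2: recall = 16/28 = 0.5714
  class_3: recall = 22/27 = 0.8148
Mean = (0.5789 + 0.5000 + 0.5714 + 0.8148) / 4 = 0.616

0.616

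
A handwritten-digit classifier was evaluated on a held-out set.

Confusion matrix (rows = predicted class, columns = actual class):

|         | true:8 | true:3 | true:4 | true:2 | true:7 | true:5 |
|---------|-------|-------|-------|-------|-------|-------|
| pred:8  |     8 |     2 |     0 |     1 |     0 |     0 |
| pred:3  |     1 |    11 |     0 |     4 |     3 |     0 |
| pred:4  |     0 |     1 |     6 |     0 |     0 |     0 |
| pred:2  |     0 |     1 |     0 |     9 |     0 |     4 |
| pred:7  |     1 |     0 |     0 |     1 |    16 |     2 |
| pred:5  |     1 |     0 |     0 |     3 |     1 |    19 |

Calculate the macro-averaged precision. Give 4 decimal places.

Per-class precision (TP/(TP+FP)):
  8: TP=8, FP=2+0+1+0+0=3 → 8/11 = 0.72727
  3: TP=11, FP=1+0+4+3+0=8 → 11/19 = 0.57895
  4: TP=6, FP=0+1+0+0+0=1 → 6/7 = 0.85714
  2: TP=9, FP=0+1+0+0+4=5 → 9/14 = 0.64286
  7: TP=16, FP=1+0+0+1+2=4 → 16/20 = 0.80000
  5: TP=19, FP=1+0+0+3+1=5 → 19/24 = 0.79167
Macro-precision = mean = (0.72727 + 0.57895 + 0.85714 + 0.64286 + 0.80000 + 0.79167) / 6 = 0.7330

0.7330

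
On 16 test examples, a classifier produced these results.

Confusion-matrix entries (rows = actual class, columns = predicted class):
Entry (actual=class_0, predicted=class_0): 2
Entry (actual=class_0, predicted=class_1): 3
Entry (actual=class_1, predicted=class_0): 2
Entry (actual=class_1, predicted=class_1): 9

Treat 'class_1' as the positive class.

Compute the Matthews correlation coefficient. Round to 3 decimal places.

0.234

MCC = (TP·TN − FP·FN) / √((TP+FP)(TP+FN)(TN+FP)(TN+FN))
Numerator = 9·2 − 3·2 = 12
Denominator = √(12·11·5·4) = √2640 = 51.3809
MCC = 12 / 51.3809 = 0.234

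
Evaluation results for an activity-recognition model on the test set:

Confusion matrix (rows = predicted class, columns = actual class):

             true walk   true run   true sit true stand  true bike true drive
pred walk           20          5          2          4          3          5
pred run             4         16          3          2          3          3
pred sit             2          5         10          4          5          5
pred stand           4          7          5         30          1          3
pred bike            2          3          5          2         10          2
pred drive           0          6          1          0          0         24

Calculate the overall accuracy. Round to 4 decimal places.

0.5340

Accuracy = trace / total = (20+16+10+30+10+24=110) / 206 = 110/206 = 0.5340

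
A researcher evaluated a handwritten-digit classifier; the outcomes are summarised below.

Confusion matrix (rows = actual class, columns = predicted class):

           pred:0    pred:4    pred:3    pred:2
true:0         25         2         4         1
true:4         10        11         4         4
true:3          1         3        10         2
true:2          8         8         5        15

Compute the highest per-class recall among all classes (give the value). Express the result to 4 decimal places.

Per-class recall (TP/(TP+FN)):
  0: TP=25, FN=2+4+1=7 → 25/32 = 0.78125
  4: TP=11, FN=10+4+4=18 → 11/29 = 0.37931
  3: TP=10, FN=1+3+2=6 → 10/16 = 0.62500
  2: TP=15, FN=8+8+5=21 → 15/36 = 0.41667
Highest is class '0' with recall = 0.7813.

0.7813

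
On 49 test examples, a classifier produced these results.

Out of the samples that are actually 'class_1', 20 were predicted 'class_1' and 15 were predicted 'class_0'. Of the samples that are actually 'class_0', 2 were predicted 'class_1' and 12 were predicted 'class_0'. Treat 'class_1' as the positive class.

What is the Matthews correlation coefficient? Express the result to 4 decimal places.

MCC = (TP·TN − FP·FN) / √((TP+FP)(TP+FN)(TN+FP)(TN+FN))
Numerator = 20·12 − 2·15 = 210
Denominator = √(22·35·14·27) = √291060 = 539.4998
MCC = 210 / 539.4998 = 0.3892

0.3892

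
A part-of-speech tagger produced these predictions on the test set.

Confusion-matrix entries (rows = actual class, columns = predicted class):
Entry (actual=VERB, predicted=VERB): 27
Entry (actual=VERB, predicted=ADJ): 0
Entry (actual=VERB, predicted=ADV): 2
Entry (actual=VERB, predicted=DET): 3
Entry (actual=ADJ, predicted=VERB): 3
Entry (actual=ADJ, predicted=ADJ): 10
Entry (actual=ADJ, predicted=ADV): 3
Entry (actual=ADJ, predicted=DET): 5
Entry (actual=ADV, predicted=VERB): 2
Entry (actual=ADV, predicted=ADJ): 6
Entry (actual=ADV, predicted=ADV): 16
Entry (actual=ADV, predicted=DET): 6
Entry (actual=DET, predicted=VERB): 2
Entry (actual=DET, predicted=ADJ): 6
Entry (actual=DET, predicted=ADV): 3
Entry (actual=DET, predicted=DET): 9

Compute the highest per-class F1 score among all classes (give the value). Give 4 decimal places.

Per-class F1 score (2·TP/(2·TP+FP+FN)):
  VERB: TP=27, FP=3+2+2=7, FN=0+2+3=5 → 54/66 = 0.81818
  ADJ: TP=10, FP=0+6+6=12, FN=3+3+5=11 → 20/43 = 0.46512
  ADV: TP=16, FP=2+3+3=8, FN=2+6+6=14 → 32/54 = 0.59259
  DET: TP=9, FP=3+5+6=14, FN=2+6+3=11 → 18/43 = 0.41860
Highest is class 'VERB' with F1 score = 0.8182.

0.8182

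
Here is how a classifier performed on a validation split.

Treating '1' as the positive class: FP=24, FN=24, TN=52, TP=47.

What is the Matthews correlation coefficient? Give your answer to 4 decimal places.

0.3462

MCC = (TP·TN − FP·FN) / √((TP+FP)(TP+FN)(TN+FP)(TN+FN))
Numerator = 47·52 − 24·24 = 1868
Denominator = √(71·71·76·76) = √29116816 = 5396.0000
MCC = 1868 / 5396.0000 = 0.3462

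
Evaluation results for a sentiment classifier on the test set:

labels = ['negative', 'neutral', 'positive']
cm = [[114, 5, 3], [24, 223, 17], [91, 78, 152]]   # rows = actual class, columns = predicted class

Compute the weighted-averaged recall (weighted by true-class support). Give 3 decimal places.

0.692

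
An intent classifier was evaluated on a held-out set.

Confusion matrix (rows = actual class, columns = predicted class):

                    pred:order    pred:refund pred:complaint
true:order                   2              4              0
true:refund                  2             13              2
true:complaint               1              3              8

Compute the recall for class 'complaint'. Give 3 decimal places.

Treat 'complaint' as positive and all other classes as negative.
recall = TP/(TP+FN).
complaint: TP=8, FN=1+3=4 → 8/12 = 0.6667

0.667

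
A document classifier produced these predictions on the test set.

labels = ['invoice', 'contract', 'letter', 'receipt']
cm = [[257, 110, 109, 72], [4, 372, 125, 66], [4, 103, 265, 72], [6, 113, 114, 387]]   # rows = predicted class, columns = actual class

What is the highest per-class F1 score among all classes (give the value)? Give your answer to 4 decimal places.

Per-class F1 score (2·TP/(2·TP+FP+FN)):
  invoice: TP=257, FP=110+109+72=291, FN=4+4+6=14 → 514/819 = 0.62759
  contract: TP=372, FP=4+125+66=195, FN=110+103+113=326 → 744/1265 = 0.58814
  letter: TP=265, FP=4+103+72=179, FN=109+125+114=348 → 530/1057 = 0.50142
  receipt: TP=387, FP=6+113+114=233, FN=72+66+72=210 → 774/1217 = 0.63599
Highest is class 'receipt' with F1 score = 0.6360.

0.6360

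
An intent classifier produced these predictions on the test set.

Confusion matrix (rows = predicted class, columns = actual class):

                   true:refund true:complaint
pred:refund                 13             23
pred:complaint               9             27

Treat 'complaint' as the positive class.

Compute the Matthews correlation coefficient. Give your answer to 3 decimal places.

0.121

MCC = (TP·TN − FP·FN) / √((TP+FP)(TP+FN)(TN+FP)(TN+FN))
Numerator = 27·13 − 9·23 = 144
Denominator = √(36·50·22·36) = √1425600 = 1193.9849
MCC = 144 / 1193.9849 = 0.121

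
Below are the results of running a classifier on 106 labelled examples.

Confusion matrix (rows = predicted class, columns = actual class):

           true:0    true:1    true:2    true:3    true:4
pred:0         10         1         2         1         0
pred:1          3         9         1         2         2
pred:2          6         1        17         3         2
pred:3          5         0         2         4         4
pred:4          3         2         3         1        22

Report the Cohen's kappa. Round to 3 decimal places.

Observed agreement pₒ = trace/N = 62/106 = 0.5849
Expected agreement pₑ = Σ (rowᵢ·colᵢ)/N² = (27·14 + 13·17 + 25·29 + 11·15 + 30·31)/106² = 0.2153
κ = (pₒ − pₑ)/(1 − pₑ) = (0.5849 − 0.2153)/(1 − 0.2153) = 0.471

0.471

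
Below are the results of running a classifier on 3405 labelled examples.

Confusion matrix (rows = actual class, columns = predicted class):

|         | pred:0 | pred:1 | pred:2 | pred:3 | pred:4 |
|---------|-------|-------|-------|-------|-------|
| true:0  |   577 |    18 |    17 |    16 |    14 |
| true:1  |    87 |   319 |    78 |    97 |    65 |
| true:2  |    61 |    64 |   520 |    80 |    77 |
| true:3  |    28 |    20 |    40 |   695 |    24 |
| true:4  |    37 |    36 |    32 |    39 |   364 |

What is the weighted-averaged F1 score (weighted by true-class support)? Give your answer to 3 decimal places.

Per-class F1 score (2·TP/(2·TP+FP+FN)):
  0: TP=577, FP=87+61+28+37=213, FN=18+17+16+14=65 → 1154/1432 = 0.8059
  1: TP=319, FP=18+64+20+36=138, FN=87+78+97+65=327 → 638/1103 = 0.5784
  2: TP=520, FP=17+78+40+32=167, FN=61+64+80+77=282 → 1040/1489 = 0.6985
  3: TP=695, FP=16+97+80+39=232, FN=28+20+40+24=112 → 1390/1734 = 0.8016
  4: TP=364, FP=14+65+77+24=180, FN=37+36+32+39=144 → 728/1052 = 0.6920
Weighted-F1 score = Σ (supportᵢ/N)·F1 scoreᵢ with N=3405: (642/3405)·0.8059 + (646/3405)·0.5784 + (802/3405)·0.6985 + (807/3405)·0.8016 + (508/3405)·0.6920 = 0.719

0.719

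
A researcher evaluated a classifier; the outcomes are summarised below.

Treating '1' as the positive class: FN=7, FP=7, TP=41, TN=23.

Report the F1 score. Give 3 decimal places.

Precision = TP/(TP+FP) = 41/48 = 0.8542
Recall = TP/(TP+FN) = 41/48 = 0.8542
F1 = 2·TP/(2·TP+FP+FN) = 82/96 = 0.854

0.854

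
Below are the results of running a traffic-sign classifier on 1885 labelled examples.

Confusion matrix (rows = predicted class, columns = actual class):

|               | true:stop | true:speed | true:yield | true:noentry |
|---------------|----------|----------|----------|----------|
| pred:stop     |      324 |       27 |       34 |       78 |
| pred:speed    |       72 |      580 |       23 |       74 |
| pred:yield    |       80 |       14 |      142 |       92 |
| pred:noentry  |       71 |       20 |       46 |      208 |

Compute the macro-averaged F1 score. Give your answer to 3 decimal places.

Per-class F1 score (2·TP/(2·TP+FP+FN)):
  stop: TP=324, FP=27+34+78=139, FN=72+80+71=223 → 648/1010 = 0.6416
  speed: TP=580, FP=72+23+74=169, FN=27+14+20=61 → 1160/1390 = 0.8345
  yield: TP=142, FP=80+14+92=186, FN=34+23+46=103 → 284/573 = 0.4956
  noentry: TP=208, FP=71+20+46=137, FN=78+74+92=244 → 416/797 = 0.5220
Macro-F1 score = mean = (0.6416 + 0.8345 + 0.4956 + 0.5220) / 4 = 0.623

0.623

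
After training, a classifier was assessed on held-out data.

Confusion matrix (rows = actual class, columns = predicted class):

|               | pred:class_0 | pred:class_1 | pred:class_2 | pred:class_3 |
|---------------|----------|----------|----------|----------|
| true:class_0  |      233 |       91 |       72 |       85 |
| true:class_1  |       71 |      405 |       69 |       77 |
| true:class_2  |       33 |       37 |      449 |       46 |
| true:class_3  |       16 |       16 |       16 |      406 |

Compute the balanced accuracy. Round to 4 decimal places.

0.7061

Balanced accuracy = mean of per-class recall.
  class_0: recall = 233/481 = 0.48441
  class_1: recall = 405/622 = 0.65113
  class_2: recall = 449/565 = 0.79469
  class_3: recall = 406/454 = 0.89427
Mean = (0.48441 + 0.65113 + 0.79469 + 0.89427) / 4 = 0.7061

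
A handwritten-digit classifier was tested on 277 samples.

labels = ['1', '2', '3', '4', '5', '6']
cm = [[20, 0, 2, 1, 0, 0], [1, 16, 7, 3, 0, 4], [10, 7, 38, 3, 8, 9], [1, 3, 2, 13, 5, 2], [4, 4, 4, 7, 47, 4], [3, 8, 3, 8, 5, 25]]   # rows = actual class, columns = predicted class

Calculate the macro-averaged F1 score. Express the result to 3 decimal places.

Per-class F1 score (2·TP/(2·TP+FP+FN)):
  1: TP=20, FP=1+10+1+4+3=19, FN=0+2+1+0+0=3 → 40/62 = 0.6452
  2: TP=16, FP=0+7+3+4+8=22, FN=1+7+3+0+4=15 → 32/69 = 0.4638
  3: TP=38, FP=2+7+2+4+3=18, FN=10+7+3+8+9=37 → 76/131 = 0.5802
  4: TP=13, FP=1+3+3+7+8=22, FN=1+3+2+5+2=13 → 26/61 = 0.4262
  5: TP=47, FP=0+0+8+5+5=18, FN=4+4+4+7+4=23 → 94/135 = 0.6963
  6: TP=25, FP=0+4+9+2+4=19, FN=3+8+3+8+5=27 → 50/96 = 0.5208
Macro-F1 score = mean = (0.6452 + 0.4638 + 0.5802 + 0.4262 + 0.6963 + 0.5208) / 6 = 0.555

0.555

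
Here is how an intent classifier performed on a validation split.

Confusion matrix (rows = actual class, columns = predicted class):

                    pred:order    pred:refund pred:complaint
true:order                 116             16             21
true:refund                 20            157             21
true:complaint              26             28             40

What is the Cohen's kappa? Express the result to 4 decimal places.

Observed agreement pₒ = trace/N = 313/445 = 0.70337
Expected agreement pₑ = Σ (rowᵢ·colᵢ)/N² = (153·162 + 198·201 + 94·82)/445² = 0.36507
κ = (pₒ − pₑ)/(1 − pₑ) = (0.70337 − 0.36507)/(1 − 0.36507) = 0.5328

0.5328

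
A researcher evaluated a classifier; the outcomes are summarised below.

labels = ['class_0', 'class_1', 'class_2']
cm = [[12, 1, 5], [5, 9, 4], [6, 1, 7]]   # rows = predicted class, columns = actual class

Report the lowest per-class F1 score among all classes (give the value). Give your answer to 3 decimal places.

Per-class F1 score (2·TP/(2·TP+FP+FN)):
  class_0: TP=12, FP=1+5=6, FN=5+6=11 → 24/41 = 0.5854
  class_1: TP=9, FP=5+4=9, FN=1+1=2 → 18/29 = 0.6207
  class_2: TP=7, FP=6+1=7, FN=5+4=9 → 14/30 = 0.4667
Lowest is class 'class_2' with F1 score = 0.467.

0.467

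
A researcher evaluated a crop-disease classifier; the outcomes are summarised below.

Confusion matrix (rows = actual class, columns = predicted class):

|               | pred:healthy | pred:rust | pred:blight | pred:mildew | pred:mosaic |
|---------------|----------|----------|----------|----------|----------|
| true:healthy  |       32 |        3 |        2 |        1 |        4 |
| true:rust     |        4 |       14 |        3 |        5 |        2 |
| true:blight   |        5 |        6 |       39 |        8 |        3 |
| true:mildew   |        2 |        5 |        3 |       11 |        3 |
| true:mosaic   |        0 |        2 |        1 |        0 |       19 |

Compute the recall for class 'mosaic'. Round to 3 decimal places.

0.864

Treat 'mosaic' as positive and all other classes as negative.
recall = TP/(TP+FN).
mosaic: TP=19, FN=0+2+1+0=3 → 19/22 = 0.8636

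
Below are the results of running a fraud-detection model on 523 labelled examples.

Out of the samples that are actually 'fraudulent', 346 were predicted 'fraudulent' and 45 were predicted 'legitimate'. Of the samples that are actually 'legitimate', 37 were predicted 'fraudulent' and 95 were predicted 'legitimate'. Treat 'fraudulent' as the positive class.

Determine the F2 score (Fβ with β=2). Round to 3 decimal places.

Fβ = (1+β²)·TP / ((1+β²)·TP + β²·FN + FP), with β²=4
= 5·346 / (5·346 + 4·45 + 37) = 0.889

0.889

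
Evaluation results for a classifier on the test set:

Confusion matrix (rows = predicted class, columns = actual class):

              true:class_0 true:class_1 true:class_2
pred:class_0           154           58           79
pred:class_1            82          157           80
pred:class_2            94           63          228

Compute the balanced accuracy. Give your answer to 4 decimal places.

0.5402

Balanced accuracy = mean of per-class recall.
  class_0: recall = 154/330 = 0.46667
  class_1: recall = 157/278 = 0.56475
  class_2: recall = 228/387 = 0.58915
Mean = (0.46667 + 0.56475 + 0.58915) / 3 = 0.5402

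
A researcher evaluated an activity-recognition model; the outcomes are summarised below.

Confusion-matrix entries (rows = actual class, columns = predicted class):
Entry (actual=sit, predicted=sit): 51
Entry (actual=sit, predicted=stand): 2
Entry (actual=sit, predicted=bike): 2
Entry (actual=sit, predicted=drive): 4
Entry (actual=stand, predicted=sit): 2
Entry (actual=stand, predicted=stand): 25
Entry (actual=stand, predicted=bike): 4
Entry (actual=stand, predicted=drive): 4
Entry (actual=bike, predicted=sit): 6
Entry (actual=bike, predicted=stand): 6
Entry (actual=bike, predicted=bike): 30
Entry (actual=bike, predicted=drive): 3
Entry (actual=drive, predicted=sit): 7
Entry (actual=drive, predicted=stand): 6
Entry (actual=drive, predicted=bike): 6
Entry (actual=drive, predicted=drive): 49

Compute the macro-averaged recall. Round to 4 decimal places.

0.7415

Per-class recall (TP/(TP+FN)):
  sit: TP=51, FN=2+2+4=8 → 51/59 = 0.86441
  stand: TP=25, FN=2+4+4=10 → 25/35 = 0.71429
  bike: TP=30, FN=6+6+3=15 → 30/45 = 0.66667
  drive: TP=49, FN=7+6+6=19 → 49/68 = 0.72059
Macro-recall = mean = (0.86441 + 0.71429 + 0.66667 + 0.72059) / 4 = 0.7415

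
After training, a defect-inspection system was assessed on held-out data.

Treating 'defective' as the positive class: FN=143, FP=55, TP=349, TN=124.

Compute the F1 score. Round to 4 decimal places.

0.7790

Precision = TP/(TP+FP) = 349/404 = 0.8639
Recall = TP/(TP+FN) = 349/492 = 0.7093
F1 = 2·TP/(2·TP+FP+FN) = 698/896 = 0.7790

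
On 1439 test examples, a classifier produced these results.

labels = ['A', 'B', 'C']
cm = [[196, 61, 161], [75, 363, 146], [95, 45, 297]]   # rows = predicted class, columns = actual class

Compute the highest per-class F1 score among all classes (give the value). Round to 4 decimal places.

0.6895

Per-class F1 score (2·TP/(2·TP+FP+FN)):
  A: TP=196, FP=61+161=222, FN=75+95=170 → 392/784 = 0.50000
  B: TP=363, FP=75+146=221, FN=61+45=106 → 726/1053 = 0.68946
  C: TP=297, FP=95+45=140, FN=161+146=307 → 594/1041 = 0.57061
Highest is class 'B' with F1 score = 0.6895.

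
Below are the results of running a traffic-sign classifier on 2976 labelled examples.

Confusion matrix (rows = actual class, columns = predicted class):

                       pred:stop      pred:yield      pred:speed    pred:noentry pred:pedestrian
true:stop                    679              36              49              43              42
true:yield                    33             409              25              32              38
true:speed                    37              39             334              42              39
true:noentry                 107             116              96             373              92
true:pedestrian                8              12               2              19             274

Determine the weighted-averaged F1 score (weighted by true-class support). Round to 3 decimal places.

0.690

Per-class F1 score (2·TP/(2·TP+FP+FN)):
  stop: TP=679, FP=33+37+107+8=185, FN=36+49+43+42=170 → 1358/1713 = 0.7928
  yield: TP=409, FP=36+39+116+12=203, FN=33+25+32+38=128 → 818/1149 = 0.7119
  speed: TP=334, FP=49+25+96+2=172, FN=37+39+42+39=157 → 668/997 = 0.6700
  noentry: TP=373, FP=43+32+42+19=136, FN=107+116+96+92=411 → 746/1293 = 0.5770
  pedestrian: TP=274, FP=42+38+39+92=211, FN=8+12+2+19=41 → 548/800 = 0.6850
Weighted-F1 score = Σ (supportᵢ/N)·F1 scoreᵢ with N=2976: (849/2976)·0.7928 + (537/2976)·0.7119 + (491/2976)·0.6700 + (784/2976)·0.5770 + (315/2976)·0.6850 = 0.690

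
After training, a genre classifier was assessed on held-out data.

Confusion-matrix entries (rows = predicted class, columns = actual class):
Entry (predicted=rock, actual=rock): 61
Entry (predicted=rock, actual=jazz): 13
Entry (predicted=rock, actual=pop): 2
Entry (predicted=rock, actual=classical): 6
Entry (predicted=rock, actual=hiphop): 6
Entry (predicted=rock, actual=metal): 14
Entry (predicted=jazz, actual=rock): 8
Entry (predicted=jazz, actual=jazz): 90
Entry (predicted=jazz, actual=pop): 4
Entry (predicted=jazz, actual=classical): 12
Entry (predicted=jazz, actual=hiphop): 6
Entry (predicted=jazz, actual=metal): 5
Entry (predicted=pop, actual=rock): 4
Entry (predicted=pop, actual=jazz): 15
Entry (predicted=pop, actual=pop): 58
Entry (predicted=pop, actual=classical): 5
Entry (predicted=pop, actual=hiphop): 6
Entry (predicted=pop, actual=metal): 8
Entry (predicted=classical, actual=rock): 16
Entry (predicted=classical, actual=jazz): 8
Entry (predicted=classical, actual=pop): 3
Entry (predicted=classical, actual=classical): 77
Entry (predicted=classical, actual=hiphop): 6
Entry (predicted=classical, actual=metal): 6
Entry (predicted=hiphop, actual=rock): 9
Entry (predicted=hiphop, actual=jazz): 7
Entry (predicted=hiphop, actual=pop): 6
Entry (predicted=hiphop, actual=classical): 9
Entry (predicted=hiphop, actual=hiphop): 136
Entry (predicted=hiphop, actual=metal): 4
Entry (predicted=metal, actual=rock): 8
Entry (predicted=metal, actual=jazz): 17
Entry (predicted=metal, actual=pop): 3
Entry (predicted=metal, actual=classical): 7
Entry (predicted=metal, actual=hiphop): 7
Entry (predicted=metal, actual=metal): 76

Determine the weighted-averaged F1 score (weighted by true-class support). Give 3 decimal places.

0.683

Per-class F1 score (2·TP/(2·TP+FP+FN)):
  rock: TP=61, FP=13+2+6+6+14=41, FN=8+4+16+9+8=45 → 122/208 = 0.5865
  jazz: TP=90, FP=8+4+12+6+5=35, FN=13+15+8+7+17=60 → 180/275 = 0.6545
  pop: TP=58, FP=4+15+5+6+8=38, FN=2+4+3+6+3=18 → 116/172 = 0.6744
  classical: TP=77, FP=16+8+3+6+6=39, FN=6+12+5+9+7=39 → 154/232 = 0.6638
  hiphop: TP=136, FP=9+7+6+9+4=35, FN=6+6+6+6+7=31 → 272/338 = 0.8047
  metal: TP=76, FP=8+17+3+7+7=42, FN=14+5+8+6+4=37 → 152/231 = 0.6580
Weighted-F1 score = Σ (supportᵢ/N)·F1 scoreᵢ with N=728: (106/728)·0.5865 + (150/728)·0.6545 + (76/728)·0.6744 + (116/728)·0.6638 + (167/728)·0.8047 + (113/728)·0.6580 = 0.683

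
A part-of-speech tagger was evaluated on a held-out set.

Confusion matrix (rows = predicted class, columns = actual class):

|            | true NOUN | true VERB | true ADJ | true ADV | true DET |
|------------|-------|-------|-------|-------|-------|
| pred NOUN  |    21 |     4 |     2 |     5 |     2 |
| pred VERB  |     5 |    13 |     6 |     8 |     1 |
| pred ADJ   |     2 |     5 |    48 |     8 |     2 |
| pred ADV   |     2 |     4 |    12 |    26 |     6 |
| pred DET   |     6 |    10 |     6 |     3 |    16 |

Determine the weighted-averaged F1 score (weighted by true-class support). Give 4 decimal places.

Per-class F1 score (2·TP/(2·TP+FP+FN)):
  NOUN: TP=21, FP=4+2+5+2=13, FN=5+2+2+6=15 → 42/70 = 0.60000
  VERB: TP=13, FP=5+6+8+1=20, FN=4+5+4+10=23 → 26/69 = 0.37681
  ADJ: TP=48, FP=2+5+8+2=17, FN=2+6+12+6=26 → 96/139 = 0.69065
  ADV: TP=26, FP=2+4+12+6=24, FN=5+8+8+3=24 → 52/100 = 0.52000
  DET: TP=16, FP=6+10+6+3=25, FN=2+1+2+6=11 → 32/68 = 0.47059
Weighted-F1 score = Σ (supportᵢ/N)·F1 scoreᵢ with N=223: (36/223)·0.60000 + (36/223)·0.37681 + (74/223)·0.69065 + (50/223)·0.52000 + (27/223)·0.47059 = 0.5604

0.5604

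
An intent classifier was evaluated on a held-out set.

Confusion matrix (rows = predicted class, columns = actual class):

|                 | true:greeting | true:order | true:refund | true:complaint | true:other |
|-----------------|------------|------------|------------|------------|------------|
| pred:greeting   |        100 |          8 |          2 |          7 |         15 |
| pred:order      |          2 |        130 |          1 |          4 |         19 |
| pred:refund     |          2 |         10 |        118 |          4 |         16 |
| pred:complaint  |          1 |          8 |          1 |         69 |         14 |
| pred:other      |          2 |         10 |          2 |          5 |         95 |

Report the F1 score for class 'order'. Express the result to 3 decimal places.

One-vs-rest for 'order': TP = diagonal; FP = other classes predicted 'order'; FN = 'order' predicted as other.
F1 score = 2·TP/(2·TP+FP+FN).
order: TP=130, FP=2+1+4+19=26, FN=8+10+8+10=36 → 260/322 = 0.8075

0.807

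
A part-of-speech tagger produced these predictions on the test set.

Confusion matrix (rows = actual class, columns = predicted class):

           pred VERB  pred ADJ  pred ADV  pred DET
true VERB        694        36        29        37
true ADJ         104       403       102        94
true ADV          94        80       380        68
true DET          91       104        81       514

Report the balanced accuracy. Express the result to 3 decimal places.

0.677

Balanced accuracy = mean of per-class recall.
  VERB: recall = 694/796 = 0.8719
  ADJ: recall = 403/703 = 0.5733
  ADV: recall = 380/622 = 0.6109
  DET: recall = 514/790 = 0.6506
Mean = (0.8719 + 0.5733 + 0.6109 + 0.6506) / 4 = 0.677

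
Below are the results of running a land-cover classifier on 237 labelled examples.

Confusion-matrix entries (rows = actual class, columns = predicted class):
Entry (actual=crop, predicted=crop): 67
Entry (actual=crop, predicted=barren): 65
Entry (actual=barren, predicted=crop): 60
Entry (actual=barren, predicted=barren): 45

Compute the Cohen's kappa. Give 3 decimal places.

-0.064

Observed agreement pₒ = trace/N = 112/237 = 0.4726
Expected agreement pₑ = Σ (rowᵢ·colᵢ)/N² = (132·127 + 105·110)/237² = 0.5041
κ = (pₒ − pₑ)/(1 − pₑ) = (0.4726 − 0.5041)/(1 − 0.5041) = -0.064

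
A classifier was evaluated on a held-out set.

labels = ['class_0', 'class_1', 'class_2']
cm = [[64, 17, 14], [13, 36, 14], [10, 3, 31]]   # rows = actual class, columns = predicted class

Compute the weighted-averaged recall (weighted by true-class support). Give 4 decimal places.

Per-class recall (TP/(TP+FN)):
  class_0: TP=64, FN=17+14=31 → 64/95 = 0.67368
  class_1: TP=36, FN=13+14=27 → 36/63 = 0.57143
  class_2: TP=31, FN=10+3=13 → 31/44 = 0.70455
Weighted-recall = Σ (supportᵢ/N)·recallᵢ with N=202: (95/202)·0.67368 + (63/202)·0.57143 + (44/202)·0.70455 = 0.6485

0.6485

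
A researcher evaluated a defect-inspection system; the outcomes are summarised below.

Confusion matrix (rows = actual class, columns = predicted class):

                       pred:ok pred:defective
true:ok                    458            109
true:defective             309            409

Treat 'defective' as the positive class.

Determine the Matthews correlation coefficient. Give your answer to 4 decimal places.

MCC = (TP·TN − FP·FN) / √((TP+FP)(TP+FN)(TN+FP)(TN+FN))
Numerator = 409·458 − 109·309 = 153641
Denominator = √(518·718·567·767) = √161745656436 = 402176.1510
MCC = 153641 / 402176.1510 = 0.3820

0.3820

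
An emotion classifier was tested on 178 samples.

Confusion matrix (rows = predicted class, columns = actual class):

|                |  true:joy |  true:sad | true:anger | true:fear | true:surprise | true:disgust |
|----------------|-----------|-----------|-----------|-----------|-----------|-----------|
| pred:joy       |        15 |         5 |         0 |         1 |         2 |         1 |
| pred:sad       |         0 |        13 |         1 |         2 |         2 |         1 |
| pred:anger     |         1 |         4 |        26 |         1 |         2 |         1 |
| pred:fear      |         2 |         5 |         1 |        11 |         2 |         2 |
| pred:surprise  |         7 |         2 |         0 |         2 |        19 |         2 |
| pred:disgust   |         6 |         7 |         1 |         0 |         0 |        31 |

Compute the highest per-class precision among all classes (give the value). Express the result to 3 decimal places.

0.743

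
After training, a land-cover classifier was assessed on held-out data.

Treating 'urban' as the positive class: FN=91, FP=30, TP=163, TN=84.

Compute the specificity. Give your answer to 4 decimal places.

Specificity = TN/(TN+FP) = 84/(84+30) = 0.7368

0.7368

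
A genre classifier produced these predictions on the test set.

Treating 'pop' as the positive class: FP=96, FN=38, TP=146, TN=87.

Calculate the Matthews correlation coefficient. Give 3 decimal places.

MCC = (TP·TN − FP·FN) / √((TP+FP)(TP+FN)(TN+FP)(TN+FN))
Numerator = 146·87 − 96·38 = 9054
Denominator = √(242·184·183·125) = √1018578000 = 31915.1688
MCC = 9054 / 31915.1688 = 0.284

0.284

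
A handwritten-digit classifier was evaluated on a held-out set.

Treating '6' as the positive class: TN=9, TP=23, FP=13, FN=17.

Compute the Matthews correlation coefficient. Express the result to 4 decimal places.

MCC = (TP·TN − FP·FN) / √((TP+FP)(TP+FN)(TN+FP)(TN+FN))
Numerator = 23·9 − 13·17 = -14
Denominator = √(36·40·22·26) = √823680 = 907.5682
MCC = -14 / 907.5682 = -0.0154

-0.0154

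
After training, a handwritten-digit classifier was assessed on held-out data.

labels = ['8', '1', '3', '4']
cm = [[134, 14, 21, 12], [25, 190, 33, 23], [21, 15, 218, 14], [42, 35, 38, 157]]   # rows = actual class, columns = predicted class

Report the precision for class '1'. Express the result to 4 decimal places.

0.7480

Take TP from the diagonal, FP from the rest of the '1' prediction marginal, FN from the rest of the '1' actual marginal.
precision = TP/(TP+FP).
1: TP=190, FP=14+15+35=64 → 190/254 = 0.74803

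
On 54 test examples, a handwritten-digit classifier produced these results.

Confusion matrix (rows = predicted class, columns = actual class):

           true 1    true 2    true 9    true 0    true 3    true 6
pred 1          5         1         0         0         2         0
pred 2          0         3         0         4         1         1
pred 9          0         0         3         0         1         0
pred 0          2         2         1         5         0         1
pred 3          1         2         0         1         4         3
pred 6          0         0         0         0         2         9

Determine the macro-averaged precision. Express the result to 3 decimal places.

Per-class precision (TP/(TP+FP)):
  1: TP=5, FP=1+0+0+2+0=3 → 5/8 = 0.6250
  2: TP=3, FP=0+0+4+1+1=6 → 3/9 = 0.3333
  9: TP=3, FP=0+0+0+1+0=1 → 3/4 = 0.7500
  0: TP=5, FP=2+2+1+0+1=6 → 5/11 = 0.4545
  3: TP=4, FP=1+2+0+1+3=7 → 4/11 = 0.3636
  6: TP=9, FP=0+0+0+0+2=2 → 9/11 = 0.8182
Macro-precision = mean = (0.6250 + 0.3333 + 0.7500 + 0.4545 + 0.3636 + 0.8182) / 6 = 0.557

0.557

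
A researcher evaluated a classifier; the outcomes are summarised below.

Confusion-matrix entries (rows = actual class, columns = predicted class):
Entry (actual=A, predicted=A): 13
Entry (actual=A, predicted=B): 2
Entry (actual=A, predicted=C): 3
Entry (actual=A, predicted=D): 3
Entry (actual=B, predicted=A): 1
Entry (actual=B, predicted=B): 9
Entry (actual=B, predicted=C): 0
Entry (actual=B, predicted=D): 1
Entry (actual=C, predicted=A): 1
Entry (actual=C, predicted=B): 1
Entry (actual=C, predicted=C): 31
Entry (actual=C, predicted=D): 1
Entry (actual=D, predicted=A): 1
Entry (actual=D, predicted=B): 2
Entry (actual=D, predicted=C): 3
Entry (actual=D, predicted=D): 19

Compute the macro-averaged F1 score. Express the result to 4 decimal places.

0.7679

Per-class F1 score (2·TP/(2·TP+FP+FN)):
  A: TP=13, FP=1+1+1=3, FN=2+3+3=8 → 26/37 = 0.70270
  B: TP=9, FP=2+1+2=5, FN=1+0+1=2 → 18/25 = 0.72000
  C: TP=31, FP=3+0+3=6, FN=1+1+1=3 → 62/71 = 0.87324
  D: TP=19, FP=3+1+1=5, FN=1+2+3=6 → 38/49 = 0.77551
Macro-F1 score = mean = (0.70270 + 0.72000 + 0.87324 + 0.77551) / 4 = 0.7679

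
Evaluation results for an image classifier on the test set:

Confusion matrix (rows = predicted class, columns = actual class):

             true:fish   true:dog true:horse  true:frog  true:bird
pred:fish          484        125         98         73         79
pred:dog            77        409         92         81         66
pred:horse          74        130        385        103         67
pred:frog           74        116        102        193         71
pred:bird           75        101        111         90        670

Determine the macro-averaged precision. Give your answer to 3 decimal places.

Per-class precision (TP/(TP+FP)):
  fish: TP=484, FP=125+98+73+79=375 → 484/859 = 0.5634
  dog: TP=409, FP=77+92+81+66=316 → 409/725 = 0.5641
  horse: TP=385, FP=74+130+103+67=374 → 385/759 = 0.5072
  frog: TP=193, FP=74+116+102+71=363 → 193/556 = 0.3471
  bird: TP=670, FP=75+101+111+90=377 → 670/1047 = 0.6399
Macro-precision = mean = (0.5634 + 0.5641 + 0.5072 + 0.3471 + 0.6399) / 5 = 0.524

0.524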